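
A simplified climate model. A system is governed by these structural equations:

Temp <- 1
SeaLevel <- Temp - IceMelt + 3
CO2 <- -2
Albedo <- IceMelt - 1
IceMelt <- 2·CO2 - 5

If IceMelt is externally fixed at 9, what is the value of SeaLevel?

do(IceMelt=9) replaces the equation IceMelt <- 2·CO2 - 5 with the constant IceMelt = 9.
SeaLevel = Temp - IceMelt + 3  [with Temp=1, IceMelt=9]  = -5

-5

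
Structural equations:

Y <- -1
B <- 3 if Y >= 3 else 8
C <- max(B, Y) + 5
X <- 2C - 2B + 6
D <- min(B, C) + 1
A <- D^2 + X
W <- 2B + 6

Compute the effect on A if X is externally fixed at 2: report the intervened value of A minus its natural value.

Under do(X=2), the mechanism X <- 2C - 2B + 6 is discarded; X is fixed at 2.
B = 3 if Y >= 3 else 8  [with Y=-1]  = 8
C = max(B, Y) + 5  [with B=8, Y=-1]  = 13
D = min(B, C) + 1  [with B=8, C=13]  = 9
A = D^2 + X  [with D=9, X=2]  = 83
Without intervention: B = 3 if Y >= 3 else 8  [with Y=-1]  = 8; C = max(B, Y) + 5  [with B=8, Y=-1]  = 13; X = 2C - 2B + 6  [with C=13, B=8]  = 16; D = min(B, C) + 1  [with B=8, C=13]  = 9; A = D^2 + X  [with D=9, X=16]  = 97.
Change = 83 − 97 = -14.

-14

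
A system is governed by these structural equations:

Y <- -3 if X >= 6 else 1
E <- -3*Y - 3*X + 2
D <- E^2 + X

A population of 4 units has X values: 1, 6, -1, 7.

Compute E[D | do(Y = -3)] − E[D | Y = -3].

The intervention sets Y=-3 in all 4 units regardless of X. Recomputing D per unit gives 65, 55, 195, 107; average 105.5.
Observing Y=-3 restricts to units where Y's equation naturally yields -3: X ∈ {6, 7}. In that subpopulation D = 55, 107, mean 81.
Difference = 105.5 − 81 = 24.5.

24.5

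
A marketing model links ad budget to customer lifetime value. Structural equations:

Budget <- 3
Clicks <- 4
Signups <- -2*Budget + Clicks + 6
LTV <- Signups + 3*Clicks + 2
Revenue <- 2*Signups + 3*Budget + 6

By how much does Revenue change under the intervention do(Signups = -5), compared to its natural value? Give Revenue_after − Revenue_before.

-18

The intervention breaks the incoming arrows to Signups: Signups <- -2*Budget + Clicks + 6 no longer applies, and Signups = -5.
Revenue = 2*Signups + 3*Budget + 6  [with Signups=-5, Budget=3]  = 5
Without intervention: Signups = -2*Budget + Clicks + 6  [with Budget=3, Clicks=4]  = 4; Revenue = 2*Signups + 3*Budget + 6  [with Signups=4, Budget=3]  = 23.
Change = 5 − 23 = -18.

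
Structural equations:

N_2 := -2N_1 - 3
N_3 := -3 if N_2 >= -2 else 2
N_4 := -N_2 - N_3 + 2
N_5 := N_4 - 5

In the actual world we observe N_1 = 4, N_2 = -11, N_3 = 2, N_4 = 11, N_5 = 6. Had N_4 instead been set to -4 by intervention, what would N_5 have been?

-9

Intervening sets N_4 = -4 and removes its equation (N_4 := -N_2 - N_3 + 2).
N_5 = N_4 - 5  [with N_4=-4]  = -9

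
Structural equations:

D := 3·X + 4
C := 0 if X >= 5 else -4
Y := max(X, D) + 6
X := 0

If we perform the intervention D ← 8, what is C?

The intervention breaks the incoming arrows to D: D := 3·X + 4 no longer applies, and D = 8.
Since C is not a descendant of the intervened variable, it is unaffected.
C = 0 if X >= 5 else -4  [with X=0]  = -4

-4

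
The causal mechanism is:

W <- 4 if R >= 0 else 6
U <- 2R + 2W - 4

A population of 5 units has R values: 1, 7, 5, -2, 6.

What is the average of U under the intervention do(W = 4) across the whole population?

Under do(W=4), W's equation is replaced by W=4 for every unit. Per-unit U: 6, 18, 14, 0, 16. Mean = 10.8.

10.8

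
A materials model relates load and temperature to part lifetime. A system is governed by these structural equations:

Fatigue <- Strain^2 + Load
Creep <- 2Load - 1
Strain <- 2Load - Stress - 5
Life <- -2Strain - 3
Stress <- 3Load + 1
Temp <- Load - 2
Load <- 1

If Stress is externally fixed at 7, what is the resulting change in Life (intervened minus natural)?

Under do(Stress=7), the mechanism Stress <- 3Load + 1 is discarded; Stress is fixed at 7.
Strain = 2Load - Stress - 5  [with Load=1, Stress=7]  = -10
Life = -2Strain - 3  [with Strain=-10]  = 17
Without intervention: Stress = 3Load + 1  [with Load=1]  = 4; Strain = 2Load - Stress - 5  [with Load=1, Stress=4]  = -7; Life = -2Strain - 3  [with Strain=-7]  = 11.
Change = 17 − 11 = 6.

6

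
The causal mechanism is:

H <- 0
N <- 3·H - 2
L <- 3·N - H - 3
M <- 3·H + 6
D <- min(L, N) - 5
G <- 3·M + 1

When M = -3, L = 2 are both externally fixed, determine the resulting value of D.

-7

The joint intervention fixes M = -3, L = 2, removing each variable's own equation.
N = 3·H - 2  [with H=0]  = -2
D = min(L, N) - 5  [with L=2, N=-2]  = -7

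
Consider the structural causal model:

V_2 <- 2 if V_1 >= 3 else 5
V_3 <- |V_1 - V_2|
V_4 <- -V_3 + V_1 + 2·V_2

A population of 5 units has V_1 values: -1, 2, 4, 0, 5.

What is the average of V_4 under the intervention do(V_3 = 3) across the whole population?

6.6

do(V_3=3) breaks V_3's dependence on V_1. With V_3=3 fixed, V_4 across the units is 6, 9, 5, 7, 6, mean 6.6.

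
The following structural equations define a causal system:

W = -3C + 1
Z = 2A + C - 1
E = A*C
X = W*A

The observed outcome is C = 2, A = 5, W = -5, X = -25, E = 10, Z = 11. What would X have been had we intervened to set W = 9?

The intervention breaks the incoming arrows to W: W = -3C + 1 no longer applies, and W = 9.
X = W*A  [with W=9, A=5]  = 45

45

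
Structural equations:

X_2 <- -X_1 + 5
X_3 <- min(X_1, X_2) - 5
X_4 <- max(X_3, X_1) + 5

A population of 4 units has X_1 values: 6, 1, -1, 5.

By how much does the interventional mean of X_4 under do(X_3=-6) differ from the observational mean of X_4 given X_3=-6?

0.25

Under do(X_3=-6), X_3's equation is replaced by X_3=-6 for every unit. Per-unit X_4: 11, 6, 4, 10. Mean = 7.75.
E[X_4|X_3=-6] averages over only the 2 units with X_3=-6 (X_1 = 6, -1): X_4 = 11, 4, mean 7.5.
Difference = 7.75 − 7.5 = 0.25.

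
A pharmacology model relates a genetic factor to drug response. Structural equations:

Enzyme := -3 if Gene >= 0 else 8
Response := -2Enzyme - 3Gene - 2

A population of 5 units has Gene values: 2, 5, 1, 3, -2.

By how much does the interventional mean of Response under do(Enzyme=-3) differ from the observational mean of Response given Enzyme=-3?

2.85

do(Enzyme=-3) breaks Enzyme's dependence on Gene. With Enzyme=-3 fixed, Response across the units is -2, -11, 1, -5, 10, mean -1.4.
E[Response|Enzyme=-3] averages over only the 4 units with Enzyme=-3 (Gene = 2, 5, 1, 3): Response = -2, -11, 1, -5, mean -4.25.
Difference = -1.4 − (-4.25) = 2.85.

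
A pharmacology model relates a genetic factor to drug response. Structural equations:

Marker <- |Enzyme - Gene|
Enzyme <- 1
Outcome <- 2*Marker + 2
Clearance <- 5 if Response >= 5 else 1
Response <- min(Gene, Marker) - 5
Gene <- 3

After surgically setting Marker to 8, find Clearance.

1

do(Marker=8) replaces the equation Marker <- |Enzyme - Gene| with the constant Marker = 8.
Response = min(Gene, Marker) - 5  [with Gene=3, Marker=8]  = -2
Clearance = 5 if Response >= 5 else 1  [with Response=-2]  = 1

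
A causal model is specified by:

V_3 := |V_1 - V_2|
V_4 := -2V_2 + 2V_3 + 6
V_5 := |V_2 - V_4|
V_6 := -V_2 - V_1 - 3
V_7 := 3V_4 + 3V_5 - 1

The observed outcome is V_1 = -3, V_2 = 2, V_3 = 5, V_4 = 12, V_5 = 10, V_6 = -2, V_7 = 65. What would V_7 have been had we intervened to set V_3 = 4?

53

The intervention breaks the incoming arrows to V_3: V_3 := |V_1 - V_2| no longer applies, and V_3 = 4.
V_4 = -2V_2 + 2V_3 + 6  [with V_2=2, V_3=4]  = 10
V_5 = |V_2 - V_4|  [with V_2=2, V_4=10]  = 8
V_7 = 3V_4 + 3V_5 - 1  [with V_4=10, V_5=8]  = 53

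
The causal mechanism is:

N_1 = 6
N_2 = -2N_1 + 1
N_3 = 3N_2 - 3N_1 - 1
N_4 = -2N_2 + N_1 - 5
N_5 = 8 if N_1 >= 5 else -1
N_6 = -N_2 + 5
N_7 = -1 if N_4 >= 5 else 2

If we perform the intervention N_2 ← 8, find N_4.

Under do(N_2=8), the mechanism N_2 = -2N_1 + 1 is discarded; N_2 is fixed at 8.
N_4 = -2N_2 + N_1 - 5  [with N_2=8, N_1=6]  = -15

-15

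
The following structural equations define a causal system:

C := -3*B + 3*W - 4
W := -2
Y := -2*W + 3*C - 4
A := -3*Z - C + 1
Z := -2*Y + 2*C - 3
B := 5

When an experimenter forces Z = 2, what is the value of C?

do(Z=2) replaces the equation Z := -2*Y + 2*C - 3 with the constant Z = 2.
C is not downstream of the intervention, so its value is determined by the original equations.
C = -3*B + 3*W - 4  [with B=5, W=-2]  = -25

-25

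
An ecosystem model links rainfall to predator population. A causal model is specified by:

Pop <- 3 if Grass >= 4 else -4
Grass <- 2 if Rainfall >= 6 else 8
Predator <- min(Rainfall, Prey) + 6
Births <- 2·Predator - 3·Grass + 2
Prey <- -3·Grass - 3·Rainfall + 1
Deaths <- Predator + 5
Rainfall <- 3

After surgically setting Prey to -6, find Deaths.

5

The intervention breaks the incoming arrows to Prey: Prey <- -3·Grass - 3·Rainfall + 1 no longer applies, and Prey = -6.
Predator = min(Rainfall, Prey) + 6  [with Rainfall=3, Prey=-6]  = 0
Deaths = Predator + 5  [with Predator=0]  = 5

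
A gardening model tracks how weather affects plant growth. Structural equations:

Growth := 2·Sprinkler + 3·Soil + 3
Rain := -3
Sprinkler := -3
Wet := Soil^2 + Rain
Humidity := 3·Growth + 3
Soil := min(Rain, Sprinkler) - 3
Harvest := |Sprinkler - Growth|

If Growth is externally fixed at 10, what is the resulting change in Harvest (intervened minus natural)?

-5

Under do(Growth=10), the mechanism Growth := 2·Sprinkler + 3·Soil + 3 is discarded; Growth is fixed at 10.
Harvest = |Sprinkler - Growth|  [with Sprinkler=-3, Growth=10]  = 13
Without intervention: Soil = min(Rain, Sprinkler) - 3  [with Rain=-3, Sprinkler=-3]  = -6; Growth = 2·Sprinkler + 3·Soil + 3  [with Sprinkler=-3, Soil=-6]  = -21; Harvest = |Sprinkler - Growth|  [with Sprinkler=-3, Growth=-21]  = 18.
Change = 13 − 18 = -5.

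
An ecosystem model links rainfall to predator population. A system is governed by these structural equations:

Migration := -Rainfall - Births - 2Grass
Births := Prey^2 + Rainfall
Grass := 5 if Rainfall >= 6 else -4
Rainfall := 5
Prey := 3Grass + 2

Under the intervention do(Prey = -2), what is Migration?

-6

do(Prey=-2) replaces the equation Prey := 3Grass + 2 with the constant Prey = -2.
Grass = 5 if Rainfall >= 6 else -4  [with Rainfall=5]  = -4
Births = Prey^2 + Rainfall  [with Prey=-2, Rainfall=5]  = 9
Migration = -Rainfall - Births - 2Grass  [with Rainfall=5, Births=9, Grass=-4]  = -6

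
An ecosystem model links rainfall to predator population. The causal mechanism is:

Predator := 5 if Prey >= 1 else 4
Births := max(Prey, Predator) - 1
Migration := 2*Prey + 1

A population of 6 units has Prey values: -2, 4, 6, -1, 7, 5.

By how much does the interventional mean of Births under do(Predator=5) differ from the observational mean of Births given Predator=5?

-0.25

Every unit gets Predator=5 under the intervention. Births values become 4, 4, 5, 4, 6, 4; E[Births|do(Predator=5)] = 4.5.
Conditioning on Predator=5 selects the 4 unit(s) with Prey ∈ {4, 6, 7, 5}. Their Births values: 4, 5, 6, 4. Mean = 4.75.
Difference = 4.5 − 4.75 = -0.25.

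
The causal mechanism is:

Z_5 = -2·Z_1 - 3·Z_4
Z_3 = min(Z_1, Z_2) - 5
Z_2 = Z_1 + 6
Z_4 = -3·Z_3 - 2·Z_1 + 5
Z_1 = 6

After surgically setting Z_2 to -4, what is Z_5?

-72

do(Z_2=-4) replaces the equation Z_2 = Z_1 + 6 with the constant Z_2 = -4.
Z_3 = min(Z_1, Z_2) - 5  [with Z_1=6, Z_2=-4]  = -9
Z_4 = -3·Z_3 - 2·Z_1 + 5  [with Z_3=-9, Z_1=6]  = 20
Z_5 = -2·Z_1 - 3·Z_4  [with Z_1=6, Z_4=20]  = -72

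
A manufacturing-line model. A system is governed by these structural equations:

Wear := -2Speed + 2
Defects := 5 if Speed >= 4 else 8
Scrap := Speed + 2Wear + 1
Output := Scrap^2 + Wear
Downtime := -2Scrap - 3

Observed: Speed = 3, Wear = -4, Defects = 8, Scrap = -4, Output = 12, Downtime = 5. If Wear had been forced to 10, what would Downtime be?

-51

Under do(Wear=10), the mechanism Wear := -2Speed + 2 is discarded; Wear is fixed at 10.
Scrap = Speed + 2Wear + 1  [with Speed=3, Wear=10]  = 24
Downtime = -2Scrap - 3  [with Scrap=24]  = -51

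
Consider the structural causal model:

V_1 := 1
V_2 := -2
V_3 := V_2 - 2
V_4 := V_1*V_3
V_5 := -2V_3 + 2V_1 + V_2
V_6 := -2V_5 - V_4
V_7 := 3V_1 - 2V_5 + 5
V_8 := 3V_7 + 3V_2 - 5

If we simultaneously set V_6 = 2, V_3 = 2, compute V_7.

Under do(V_6 = 2, V_3 = 2), each intervened variable's structural equation is replaced by its fixed value.
V_5 = -2V_3 + 2V_1 + V_2  [with V_3=2, V_1=1, V_2=-2]  = -4
V_7 = 3V_1 - 2V_5 + 5  [with V_1=1, V_5=-4]  = 16

16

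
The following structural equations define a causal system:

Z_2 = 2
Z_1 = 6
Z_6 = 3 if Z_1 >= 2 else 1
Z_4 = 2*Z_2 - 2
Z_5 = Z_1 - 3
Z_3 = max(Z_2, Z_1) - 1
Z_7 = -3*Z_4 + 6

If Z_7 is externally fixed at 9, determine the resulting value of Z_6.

3

Intervening sets Z_7 = 9 and removes its equation (Z_7 = -3*Z_4 + 6).
Since Z_6 is not a descendant of the intervened variable, it is unaffected.
Z_6 = 3 if Z_1 >= 2 else 1  [with Z_1=6]  = 3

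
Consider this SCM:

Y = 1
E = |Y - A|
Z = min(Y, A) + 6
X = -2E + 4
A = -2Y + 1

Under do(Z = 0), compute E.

2

Under do(Z=0), the mechanism Z = min(Y, A) + 6 is discarded; Z is fixed at 0.
Since E is not a descendant of the intervened variable, it is unaffected.
A = -2Y + 1  [with Y=1]  = -1
E = |Y - A|  [with Y=1, A=-1]  = 2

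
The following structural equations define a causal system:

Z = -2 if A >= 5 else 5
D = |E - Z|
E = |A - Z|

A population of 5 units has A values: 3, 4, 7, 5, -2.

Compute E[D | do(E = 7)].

4.8

do(E=7) breaks E's dependence on A. With E=7 fixed, D across the units is 2, 2, 9, 9, 2, mean 4.8.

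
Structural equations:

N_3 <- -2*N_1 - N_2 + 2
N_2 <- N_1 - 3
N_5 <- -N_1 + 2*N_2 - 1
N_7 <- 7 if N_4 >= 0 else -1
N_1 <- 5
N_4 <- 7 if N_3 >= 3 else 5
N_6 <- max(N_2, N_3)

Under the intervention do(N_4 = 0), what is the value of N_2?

2

The intervention breaks the incoming arrows to N_4: N_4 <- 7 if N_3 >= 3 else 5 no longer applies, and N_4 = 0.
Since N_2 is not a descendant of the intervened variable, it is unaffected.
N_2 = N_1 - 3  [with N_1=5]  = 2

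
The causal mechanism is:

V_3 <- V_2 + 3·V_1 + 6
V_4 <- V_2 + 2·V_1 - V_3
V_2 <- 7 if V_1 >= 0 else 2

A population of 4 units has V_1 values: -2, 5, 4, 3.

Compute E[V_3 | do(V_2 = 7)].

Under do(V_2=7), V_2's equation is replaced by V_2=7 for every unit. Per-unit V_3: 7, 28, 25, 22. Mean = 20.5.

20.5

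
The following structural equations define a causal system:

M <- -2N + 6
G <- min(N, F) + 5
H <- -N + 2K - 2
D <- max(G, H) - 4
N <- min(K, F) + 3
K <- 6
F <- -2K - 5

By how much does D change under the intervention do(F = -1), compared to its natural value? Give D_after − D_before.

-16

Under do(F=-1), the mechanism F <- -2K - 5 is discarded; F is fixed at -1.
N = min(K, F) + 3  [with K=6, F=-1]  = 2
G = min(N, F) + 5  [with N=2, F=-1]  = 4
H = -N + 2K - 2  [with N=2, K=6]  = 8
D = max(G, H) - 4  [with G=4, H=8]  = 4
Without intervention: F = -2K - 5  [with K=6]  = -17; N = min(K, F) + 3  [with K=6, F=-17]  = -14; G = min(N, F) + 5  [with N=-14, F=-17]  = -12; H = -N + 2K - 2  [with N=-14, K=6]  = 24; D = max(G, H) - 4  [with G=-12, H=24]  = 20.
Change = 4 − 20 = -16.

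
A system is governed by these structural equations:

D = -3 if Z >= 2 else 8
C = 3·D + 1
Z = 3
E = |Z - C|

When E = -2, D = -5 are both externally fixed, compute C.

Setting E = -2, D = -5 by intervention discards those variables' equations.
C = 3·D + 1  [with D=-5]  = -14

-14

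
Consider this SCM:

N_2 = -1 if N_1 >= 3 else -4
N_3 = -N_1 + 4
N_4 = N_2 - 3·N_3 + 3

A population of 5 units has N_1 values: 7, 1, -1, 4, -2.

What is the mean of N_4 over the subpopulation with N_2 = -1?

Observing N_2=-1 restricts to units where N_2's equation naturally yields -1: N_1 ∈ {7, 4}. In that subpopulation N_4 = 11, 2, mean 6.5.

6.5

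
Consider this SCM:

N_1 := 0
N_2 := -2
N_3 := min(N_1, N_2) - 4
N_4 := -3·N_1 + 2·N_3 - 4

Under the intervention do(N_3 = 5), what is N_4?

The intervention breaks the incoming arrows to N_3: N_3 := min(N_1, N_2) - 4 no longer applies, and N_3 = 5.
N_4 = -3·N_1 + 2·N_3 - 4  [with N_1=0, N_3=5]  = 6

6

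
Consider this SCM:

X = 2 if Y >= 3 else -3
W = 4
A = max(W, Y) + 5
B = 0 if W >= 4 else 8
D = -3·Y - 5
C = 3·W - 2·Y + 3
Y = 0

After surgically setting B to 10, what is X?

Intervening sets B = 10 and removes its equation (B = 0 if W >= 4 else 8).
No directed path runs from B to X, so X keeps its natural value.
X = 2 if Y >= 3 else -3  [with Y=0]  = -3

-3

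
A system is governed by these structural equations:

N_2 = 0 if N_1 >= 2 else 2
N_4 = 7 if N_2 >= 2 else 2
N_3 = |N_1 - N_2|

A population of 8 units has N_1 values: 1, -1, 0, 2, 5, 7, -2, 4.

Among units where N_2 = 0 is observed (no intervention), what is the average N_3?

Conditioning on N_2=0 selects the 4 unit(s) with N_1 ∈ {2, 5, 7, 4}. Their N_3 values: 2, 5, 7, 4. Mean = 4.5.

4.5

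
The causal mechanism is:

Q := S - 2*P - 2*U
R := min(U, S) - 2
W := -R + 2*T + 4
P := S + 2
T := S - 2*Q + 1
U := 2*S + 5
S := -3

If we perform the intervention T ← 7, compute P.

-1

do(T=7) replaces the equation T := S - 2*Q + 1 with the constant T = 7.
P is not downstream of the intervention, so its value is determined by the original equations.
P = S + 2  [with S=-3]  = -1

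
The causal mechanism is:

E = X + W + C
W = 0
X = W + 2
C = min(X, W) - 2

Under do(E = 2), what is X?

2

The intervention breaks the incoming arrows to E: E = X + W + C no longer applies, and E = 2.
Since X is not a descendant of the intervened variable, it is unaffected.
X = W + 2  [with W=0]  = 2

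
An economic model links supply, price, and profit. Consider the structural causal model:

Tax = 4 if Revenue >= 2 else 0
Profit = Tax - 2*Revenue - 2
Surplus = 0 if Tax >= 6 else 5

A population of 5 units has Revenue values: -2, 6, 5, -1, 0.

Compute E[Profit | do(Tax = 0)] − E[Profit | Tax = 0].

-5.2

Under do(Tax=0), Tax's equation is replaced by Tax=0 for every unit. Per-unit Profit: 2, -14, -12, 0, -2. Mean = -5.2.
Conditioning on Tax=0 selects the 3 unit(s) with Revenue ∈ {-2, -1, 0}. Their Profit values: 2, 0, -2. Mean = 0.
Difference = -5.2 − 0 = -5.2.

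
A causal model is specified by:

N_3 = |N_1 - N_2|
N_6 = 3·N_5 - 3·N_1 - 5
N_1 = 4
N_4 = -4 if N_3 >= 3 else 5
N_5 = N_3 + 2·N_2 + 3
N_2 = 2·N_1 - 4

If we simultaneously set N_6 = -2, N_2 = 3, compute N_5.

The joint intervention fixes N_6 = -2, N_2 = 3, removing each variable's own equation.
N_3 = |N_1 - N_2|  [with N_1=4, N_2=3]  = 1
N_5 = N_3 + 2·N_2 + 3  [with N_3=1, N_2=3]  = 10

10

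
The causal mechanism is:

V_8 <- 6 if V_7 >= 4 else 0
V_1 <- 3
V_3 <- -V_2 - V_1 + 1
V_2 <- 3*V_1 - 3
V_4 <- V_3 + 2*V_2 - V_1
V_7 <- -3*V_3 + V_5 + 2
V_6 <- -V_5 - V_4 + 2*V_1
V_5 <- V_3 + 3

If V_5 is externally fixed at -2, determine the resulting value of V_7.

Under do(V_5=-2), the mechanism V_5 <- V_3 + 3 is discarded; V_5 is fixed at -2.
V_2 = 3*V_1 - 3  [with V_1=3]  = 6
V_3 = -V_2 - V_1 + 1  [with V_2=6, V_1=3]  = -8
V_7 = -3*V_3 + V_5 + 2  [with V_3=-8, V_5=-2]  = 24

24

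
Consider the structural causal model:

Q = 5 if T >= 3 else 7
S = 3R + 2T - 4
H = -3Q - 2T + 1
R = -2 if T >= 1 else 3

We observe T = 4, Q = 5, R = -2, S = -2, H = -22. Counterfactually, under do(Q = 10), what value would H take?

do(Q=10) replaces the equation Q = 5 if T >= 3 else 7 with the constant Q = 10.
H = -3Q - 2T + 1  [with Q=10, T=4]  = -37

-37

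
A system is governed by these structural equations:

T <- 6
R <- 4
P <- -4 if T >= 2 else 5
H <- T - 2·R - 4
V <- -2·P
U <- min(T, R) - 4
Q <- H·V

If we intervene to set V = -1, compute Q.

6

Under do(V=-1), the mechanism V <- -2·P is discarded; V is fixed at -1.
H = T - 2·R - 4  [with T=6, R=4]  = -6
Q = H·V  [with H=-6, V=-1]  = 6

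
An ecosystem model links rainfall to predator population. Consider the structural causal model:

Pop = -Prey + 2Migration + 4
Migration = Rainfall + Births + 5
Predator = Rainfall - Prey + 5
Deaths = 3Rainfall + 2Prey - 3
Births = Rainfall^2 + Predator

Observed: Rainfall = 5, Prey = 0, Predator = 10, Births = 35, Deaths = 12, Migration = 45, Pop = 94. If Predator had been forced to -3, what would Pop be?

68

The intervention breaks the incoming arrows to Predator: Predator = Rainfall - Prey + 5 no longer applies, and Predator = -3.
Births = Rainfall^2 + Predator  [with Rainfall=5, Predator=-3]  = 22
Migration = Rainfall + Births + 5  [with Rainfall=5, Births=22]  = 32
Pop = -Prey + 2Migration + 4  [with Prey=0, Migration=32]  = 68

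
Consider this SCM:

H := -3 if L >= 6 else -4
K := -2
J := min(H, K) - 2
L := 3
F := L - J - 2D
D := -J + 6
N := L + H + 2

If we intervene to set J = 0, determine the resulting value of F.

-9

The intervention breaks the incoming arrows to J: J := min(H, K) - 2 no longer applies, and J = 0.
D = -J + 6  [with J=0]  = 6
F = L - J - 2D  [with L=3, J=0, D=6]  = -9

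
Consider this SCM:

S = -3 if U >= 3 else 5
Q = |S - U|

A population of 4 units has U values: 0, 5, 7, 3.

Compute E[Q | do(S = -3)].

do(S=-3) breaks S's dependence on U. With S=-3 fixed, Q across the units is 3, 8, 10, 6, mean 6.75.

6.75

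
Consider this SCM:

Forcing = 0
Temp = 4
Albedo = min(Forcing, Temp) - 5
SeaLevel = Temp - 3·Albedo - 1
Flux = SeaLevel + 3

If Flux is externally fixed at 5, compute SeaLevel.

The intervention breaks the incoming arrows to Flux: Flux = SeaLevel + 3 no longer applies, and Flux = 5.
Since SeaLevel is not a descendant of the intervened variable, it is unaffected.
Albedo = min(Forcing, Temp) - 5  [with Forcing=0, Temp=4]  = -5
SeaLevel = Temp - 3·Albedo - 1  [with Temp=4, Albedo=-5]  = 18

18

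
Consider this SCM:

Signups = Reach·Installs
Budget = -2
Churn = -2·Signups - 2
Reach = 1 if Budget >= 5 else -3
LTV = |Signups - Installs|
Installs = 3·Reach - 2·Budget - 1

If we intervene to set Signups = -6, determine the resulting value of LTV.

0

Under do(Signups=-6), the mechanism Signups = Reach·Installs is discarded; Signups is fixed at -6.
Reach = 1 if Budget >= 5 else -3  [with Budget=-2]  = -3
Installs = 3·Reach - 2·Budget - 1  [with Reach=-3, Budget=-2]  = -6
LTV = |Signups - Installs|  [with Signups=-6, Installs=-6]  = 0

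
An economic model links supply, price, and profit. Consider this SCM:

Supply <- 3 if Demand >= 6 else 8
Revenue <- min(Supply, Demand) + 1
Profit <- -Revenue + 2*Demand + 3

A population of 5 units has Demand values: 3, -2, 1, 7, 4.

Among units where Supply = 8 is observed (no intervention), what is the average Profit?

Observing Supply=8 restricts to units where Supply's equation naturally yields 8: Demand ∈ {3, -2, 1, 4}. In that subpopulation Profit = 5, 0, 3, 6, mean 3.5.

3.5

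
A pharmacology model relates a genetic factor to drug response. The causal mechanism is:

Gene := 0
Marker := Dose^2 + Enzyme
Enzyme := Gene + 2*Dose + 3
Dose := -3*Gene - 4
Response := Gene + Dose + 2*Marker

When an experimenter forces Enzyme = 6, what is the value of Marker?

The intervention breaks the incoming arrows to Enzyme: Enzyme := Gene + 2*Dose + 3 no longer applies, and Enzyme = 6.
Dose = -3*Gene - 4  [with Gene=0]  = -4
Marker = Dose^2 + Enzyme  [with Dose=-4, Enzyme=6]  = 22

22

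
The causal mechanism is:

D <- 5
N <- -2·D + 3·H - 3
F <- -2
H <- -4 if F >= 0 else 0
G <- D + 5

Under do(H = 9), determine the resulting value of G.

do(H=9) replaces the equation H <- -4 if F >= 0 else 0 with the constant H = 9.
G is not downstream of the intervention, so its value is determined by the original equations.
G = D + 5  [with D=5]  = 10

10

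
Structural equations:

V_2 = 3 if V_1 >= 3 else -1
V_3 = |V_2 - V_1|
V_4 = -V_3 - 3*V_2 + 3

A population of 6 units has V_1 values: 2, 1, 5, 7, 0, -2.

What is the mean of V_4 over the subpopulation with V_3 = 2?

E[V_4|V_3=2] averages over only the 2 units with V_3=2 (V_1 = 1, 5): V_4 = 4, -8, mean -2.

-2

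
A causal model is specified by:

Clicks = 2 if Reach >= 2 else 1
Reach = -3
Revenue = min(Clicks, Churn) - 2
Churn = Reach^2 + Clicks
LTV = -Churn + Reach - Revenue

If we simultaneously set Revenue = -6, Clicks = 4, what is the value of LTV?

-10

The joint intervention fixes Revenue = -6, Clicks = 4, removing each variable's own equation.
Churn = Reach^2 + Clicks  [with Reach=-3, Clicks=4]  = 13
LTV = -Churn + Reach - Revenue  [with Churn=13, Reach=-3, Revenue=-6]  = -10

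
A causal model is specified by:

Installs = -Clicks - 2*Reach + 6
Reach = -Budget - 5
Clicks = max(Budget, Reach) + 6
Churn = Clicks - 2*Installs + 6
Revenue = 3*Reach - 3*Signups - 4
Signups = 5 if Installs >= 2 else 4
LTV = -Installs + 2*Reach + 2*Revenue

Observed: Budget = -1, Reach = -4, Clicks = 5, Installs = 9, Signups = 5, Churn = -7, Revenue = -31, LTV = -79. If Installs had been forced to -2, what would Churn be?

15

Under do(Installs=-2), the mechanism Installs = -Clicks - 2*Reach + 6 is discarded; Installs is fixed at -2.
Reach = -Budget - 5  [with Budget=-1]  = -4
Clicks = max(Budget, Reach) + 6  [with Budget=-1, Reach=-4]  = 5
Churn = Clicks - 2*Installs + 6  [with Clicks=5, Installs=-2]  = 15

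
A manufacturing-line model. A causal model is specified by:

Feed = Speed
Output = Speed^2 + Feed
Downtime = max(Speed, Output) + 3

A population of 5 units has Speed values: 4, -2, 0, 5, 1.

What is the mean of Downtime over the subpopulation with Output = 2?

E[Downtime|Output=2] averages over only the 2 units with Output=2 (Speed = -2, 1): Downtime = 5, 5, mean 5.

5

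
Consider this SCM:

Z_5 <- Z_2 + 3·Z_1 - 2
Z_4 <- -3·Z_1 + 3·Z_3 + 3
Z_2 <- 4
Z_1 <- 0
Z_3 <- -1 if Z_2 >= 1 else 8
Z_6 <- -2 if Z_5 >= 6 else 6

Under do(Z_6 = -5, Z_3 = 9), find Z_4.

Under do(Z_6 = -5, Z_3 = 9), each intervened variable's structural equation is replaced by its fixed value.
Z_4 = -3·Z_1 + 3·Z_3 + 3  [with Z_1=0, Z_3=9]  = 30

30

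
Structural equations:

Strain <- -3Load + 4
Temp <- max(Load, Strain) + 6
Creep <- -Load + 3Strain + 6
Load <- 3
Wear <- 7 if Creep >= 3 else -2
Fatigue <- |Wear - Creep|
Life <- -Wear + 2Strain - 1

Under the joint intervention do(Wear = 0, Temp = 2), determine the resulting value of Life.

The joint intervention fixes Wear = 0, Temp = 2, removing each variable's own equation.
Strain = -3Load + 4  [with Load=3]  = -5
Life = -Wear + 2Strain - 1  [with Wear=0, Strain=-5]  = -11

-11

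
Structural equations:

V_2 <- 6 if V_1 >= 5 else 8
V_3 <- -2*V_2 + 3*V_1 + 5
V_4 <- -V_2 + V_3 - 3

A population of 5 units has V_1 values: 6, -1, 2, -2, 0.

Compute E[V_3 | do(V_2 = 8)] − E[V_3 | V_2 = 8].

3.75

The intervention sets V_2=8 in all 5 units regardless of V_1. Recomputing V_3 per unit gives 7, -14, -5, -17, -11; average -8.
E[V_3|V_2=8] averages over only the 4 units with V_2=8 (V_1 = -1, 2, -2, 0): V_3 = -14, -5, -17, -11, mean -11.75.
Difference = -8 − (-11.75) = 3.75.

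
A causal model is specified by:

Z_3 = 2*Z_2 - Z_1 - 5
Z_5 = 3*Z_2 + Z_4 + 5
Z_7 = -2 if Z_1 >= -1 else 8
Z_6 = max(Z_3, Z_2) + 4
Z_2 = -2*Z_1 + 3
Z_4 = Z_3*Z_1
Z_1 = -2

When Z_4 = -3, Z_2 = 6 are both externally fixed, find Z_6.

The joint intervention fixes Z_4 = -3, Z_2 = 6, removing each variable's own equation.
Z_3 = 2*Z_2 - Z_1 - 5  [with Z_2=6, Z_1=-2]  = 9
Z_6 = max(Z_3, Z_2) + 4  [with Z_3=9, Z_2=6]  = 13

13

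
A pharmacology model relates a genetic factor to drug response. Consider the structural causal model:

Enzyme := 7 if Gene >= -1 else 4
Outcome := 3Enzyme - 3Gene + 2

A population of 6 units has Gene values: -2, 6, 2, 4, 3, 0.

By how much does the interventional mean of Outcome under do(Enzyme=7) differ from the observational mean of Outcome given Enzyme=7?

do(Enzyme=7) breaks Enzyme's dependence on Gene. With Enzyme=7 fixed, Outcome across the units is 29, 5, 17, 11, 14, 23, mean 16.5.
Conditioning on Enzyme=7 selects the 5 unit(s) with Gene ∈ {6, 2, 4, 3, 0}. Their Outcome values: 5, 17, 11, 14, 23. Mean = 14.
Difference = 16.5 − 14 = 2.5.

2.5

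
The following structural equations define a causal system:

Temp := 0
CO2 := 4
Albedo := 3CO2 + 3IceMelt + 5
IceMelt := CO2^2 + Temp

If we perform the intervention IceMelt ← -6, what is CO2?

Under do(IceMelt=-6), the mechanism IceMelt := CO2^2 + Temp is discarded; IceMelt is fixed at -6.
CO2 is not downstream of the intervention, so its value is determined by the original equations.

4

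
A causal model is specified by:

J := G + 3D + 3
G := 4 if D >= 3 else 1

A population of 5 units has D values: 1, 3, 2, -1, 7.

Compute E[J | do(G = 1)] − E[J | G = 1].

5.2

The intervention sets G=1 in all 5 units regardless of D. Recomputing J per unit gives 7, 13, 10, 1, 25; average 11.2.
E[J|G=1] averages over only the 3 units with G=1 (D = 1, 2, -1): J = 7, 10, 1, mean 6.
Difference = 11.2 − 6 = 5.2.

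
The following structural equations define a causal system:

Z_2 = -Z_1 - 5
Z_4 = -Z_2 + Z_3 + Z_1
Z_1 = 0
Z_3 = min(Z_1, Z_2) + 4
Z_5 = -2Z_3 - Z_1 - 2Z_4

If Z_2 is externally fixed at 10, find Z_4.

Under do(Z_2=10), the mechanism Z_2 = -Z_1 - 5 is discarded; Z_2 is fixed at 10.
Z_3 = min(Z_1, Z_2) + 4  [with Z_1=0, Z_2=10]  = 4
Z_4 = -Z_2 + Z_3 + Z_1  [with Z_2=10, Z_3=4, Z_1=0]  = -6

-6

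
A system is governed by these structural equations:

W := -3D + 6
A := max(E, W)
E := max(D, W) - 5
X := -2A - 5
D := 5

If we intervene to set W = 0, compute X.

do(W=0) replaces the equation W := -3D + 6 with the constant W = 0.
E = max(D, W) - 5  [with D=5, W=0]  = 0
A = max(E, W)  [with E=0, W=0]  = 0
X = -2A - 5  [with A=0]  = -5

-5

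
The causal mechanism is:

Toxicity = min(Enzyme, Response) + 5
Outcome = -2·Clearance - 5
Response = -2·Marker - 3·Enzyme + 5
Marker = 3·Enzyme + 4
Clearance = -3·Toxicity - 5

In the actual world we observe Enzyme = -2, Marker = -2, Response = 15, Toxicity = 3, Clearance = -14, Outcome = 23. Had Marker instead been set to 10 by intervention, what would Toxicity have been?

Under do(Marker=10), the mechanism Marker = 3·Enzyme + 4 is discarded; Marker is fixed at 10.
Response = -2·Marker - 3·Enzyme + 5  [with Marker=10, Enzyme=-2]  = -9
Toxicity = min(Enzyme, Response) + 5  [with Enzyme=-2, Response=-9]  = -4

-4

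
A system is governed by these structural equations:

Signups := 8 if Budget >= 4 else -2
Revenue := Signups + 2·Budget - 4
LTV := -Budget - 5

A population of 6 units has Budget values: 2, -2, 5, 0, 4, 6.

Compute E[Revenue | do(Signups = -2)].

-1

Under do(Signups=-2), Signups's equation is replaced by Signups=-2 for every unit. Per-unit Revenue: -2, -10, 4, -6, 2, 6. Mean = -1.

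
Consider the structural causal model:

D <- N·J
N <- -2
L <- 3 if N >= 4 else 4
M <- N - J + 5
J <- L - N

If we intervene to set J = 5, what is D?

do(J=5) replaces the equation J <- L - N with the constant J = 5.
D = N·J  [with N=-2, J=5]  = -10

-10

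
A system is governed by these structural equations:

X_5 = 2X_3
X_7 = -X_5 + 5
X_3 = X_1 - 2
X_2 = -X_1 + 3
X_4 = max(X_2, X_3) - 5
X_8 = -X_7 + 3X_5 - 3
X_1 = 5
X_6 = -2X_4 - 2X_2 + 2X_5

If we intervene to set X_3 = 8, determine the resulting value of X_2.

-2

Under do(X_3=8), the mechanism X_3 = X_1 - 2 is discarded; X_3 is fixed at 8.
Since X_2 is not a descendant of the intervened variable, it is unaffected.
X_2 = -X_1 + 3  [with X_1=5]  = -2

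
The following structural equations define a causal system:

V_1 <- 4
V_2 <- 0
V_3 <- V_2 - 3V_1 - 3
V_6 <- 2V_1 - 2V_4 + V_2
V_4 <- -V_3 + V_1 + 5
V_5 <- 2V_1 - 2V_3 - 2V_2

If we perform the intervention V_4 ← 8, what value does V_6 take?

-8

Under do(V_4=8), the mechanism V_4 <- -V_3 + V_1 + 5 is discarded; V_4 is fixed at 8.
V_6 = 2V_1 - 2V_4 + V_2  [with V_1=4, V_4=8, V_2=0]  = -8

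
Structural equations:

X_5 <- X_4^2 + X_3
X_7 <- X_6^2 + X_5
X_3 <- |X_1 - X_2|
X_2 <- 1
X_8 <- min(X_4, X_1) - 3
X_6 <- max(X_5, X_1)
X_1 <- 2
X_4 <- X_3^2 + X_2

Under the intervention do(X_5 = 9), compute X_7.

90

Under do(X_5=9), the mechanism X_5 <- X_4^2 + X_3 is discarded; X_5 is fixed at 9.
X_6 = max(X_5, X_1)  [with X_5=9, X_1=2]  = 9
X_7 = X_6^2 + X_5  [with X_6=9, X_5=9]  = 90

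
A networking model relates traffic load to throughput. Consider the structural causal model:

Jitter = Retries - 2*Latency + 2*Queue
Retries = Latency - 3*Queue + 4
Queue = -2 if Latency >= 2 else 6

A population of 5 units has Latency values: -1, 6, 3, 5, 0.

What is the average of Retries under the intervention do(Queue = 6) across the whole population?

Under do(Queue=6), Queue's equation is replaced by Queue=6 for every unit. Per-unit Retries: -15, -8, -11, -9, -14. Mean = -11.4.

-11.4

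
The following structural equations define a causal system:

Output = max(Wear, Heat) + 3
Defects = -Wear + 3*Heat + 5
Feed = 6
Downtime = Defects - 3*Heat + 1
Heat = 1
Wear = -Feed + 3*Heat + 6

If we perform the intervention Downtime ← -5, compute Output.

6

do(Downtime=-5) replaces the equation Downtime = Defects - 3*Heat + 1 with the constant Downtime = -5.
Since Output is not a descendant of the intervened variable, it is unaffected.
Wear = -Feed + 3*Heat + 6  [with Feed=6, Heat=1]  = 3
Output = max(Wear, Heat) + 3  [with Wear=3, Heat=1]  = 6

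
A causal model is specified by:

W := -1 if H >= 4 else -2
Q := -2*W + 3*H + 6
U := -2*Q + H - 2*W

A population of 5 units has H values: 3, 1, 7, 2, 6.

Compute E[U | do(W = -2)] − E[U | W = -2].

do(W=-2) breaks W's dependence on H. With W=-2 fixed, U across the units is -31, -21, -51, -26, -46, mean -35.
Observing W=-2 restricts to units where W's equation naturally yields -2: H ∈ {3, 1, 2}. In that subpopulation U = -31, -21, -26, mean -26.
Difference = -35 − (-26) = -9.

-9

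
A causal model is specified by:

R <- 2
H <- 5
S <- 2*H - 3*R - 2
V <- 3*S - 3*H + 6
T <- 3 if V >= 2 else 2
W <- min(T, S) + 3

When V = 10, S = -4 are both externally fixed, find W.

-1

The joint intervention fixes V = 10, S = -4, removing each variable's own equation.
T = 3 if V >= 2 else 2  [with V=10]  = 3
W = min(T, S) + 3  [with T=3, S=-4]  = -1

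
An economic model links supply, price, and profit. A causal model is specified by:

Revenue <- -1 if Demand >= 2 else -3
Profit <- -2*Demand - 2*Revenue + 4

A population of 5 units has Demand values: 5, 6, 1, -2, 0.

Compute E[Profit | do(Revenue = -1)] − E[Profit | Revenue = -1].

do(Revenue=-1) breaks Revenue's dependence on Demand. With Revenue=-1 fixed, Profit across the units is -4, -6, 4, 10, 6, mean 2.
Conditioning on Revenue=-1 selects the 2 unit(s) with Demand ∈ {5, 6}. Their Profit values: -4, -6. Mean = -5.
Difference = 2 − (-5) = 7.

7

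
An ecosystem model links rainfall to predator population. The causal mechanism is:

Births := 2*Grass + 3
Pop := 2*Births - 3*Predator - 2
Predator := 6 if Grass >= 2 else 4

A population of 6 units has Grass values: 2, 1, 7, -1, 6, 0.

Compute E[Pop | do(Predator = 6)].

The intervention sets Predator=6 in all 6 units regardless of Grass. Recomputing Pop per unit gives -6, -10, 14, -18, 10, -14; average -4.

-4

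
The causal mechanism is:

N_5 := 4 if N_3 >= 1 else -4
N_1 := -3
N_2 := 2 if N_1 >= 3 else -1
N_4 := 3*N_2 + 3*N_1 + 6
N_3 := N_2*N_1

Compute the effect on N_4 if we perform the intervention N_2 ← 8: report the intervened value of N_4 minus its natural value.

27

Under do(N_2=8), the mechanism N_2 := 2 if N_1 >= 3 else -1 is discarded; N_2 is fixed at 8.
N_4 = 3*N_2 + 3*N_1 + 6  [with N_2=8, N_1=-3]  = 21
Without intervention: N_2 = 2 if N_1 >= 3 else -1  [with N_1=-3]  = -1; N_4 = 3*N_2 + 3*N_1 + 6  [with N_2=-1, N_1=-3]  = -6.
Change = 21 − (-6) = 27.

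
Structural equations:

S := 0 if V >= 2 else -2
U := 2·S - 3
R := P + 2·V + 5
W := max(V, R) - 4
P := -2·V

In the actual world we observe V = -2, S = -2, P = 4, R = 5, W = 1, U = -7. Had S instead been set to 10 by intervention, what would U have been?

17

Under do(S=10), the mechanism S := 0 if V >= 2 else -2 is discarded; S is fixed at 10.
U = 2·S - 3  [with S=10]  = 17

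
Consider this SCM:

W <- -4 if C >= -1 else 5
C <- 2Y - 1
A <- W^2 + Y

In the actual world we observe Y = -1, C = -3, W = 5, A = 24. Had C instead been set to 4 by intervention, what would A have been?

15

Under do(C=4), the mechanism C <- 2Y - 1 is discarded; C is fixed at 4.
W = -4 if C >= -1 else 5  [with C=4]  = -4
A = W^2 + Y  [with W=-4, Y=-1]  = 15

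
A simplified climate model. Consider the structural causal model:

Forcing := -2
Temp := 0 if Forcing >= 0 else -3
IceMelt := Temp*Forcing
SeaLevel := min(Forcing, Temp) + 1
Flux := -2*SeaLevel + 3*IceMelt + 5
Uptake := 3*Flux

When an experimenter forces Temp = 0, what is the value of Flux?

do(Temp=0) replaces the equation Temp := 0 if Forcing >= 0 else -3 with the constant Temp = 0.
IceMelt = Temp*Forcing  [with Temp=0, Forcing=-2]  = 0
SeaLevel = min(Forcing, Temp) + 1  [with Forcing=-2, Temp=0]  = -1
Flux = -2*SeaLevel + 3*IceMelt + 5  [with SeaLevel=-1, IceMelt=0]  = 7

7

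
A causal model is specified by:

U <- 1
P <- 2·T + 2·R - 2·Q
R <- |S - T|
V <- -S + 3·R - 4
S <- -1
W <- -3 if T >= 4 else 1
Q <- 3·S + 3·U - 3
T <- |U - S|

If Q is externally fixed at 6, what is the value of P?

The intervention breaks the incoming arrows to Q: Q <- 3·S + 3·U - 3 no longer applies, and Q = 6.
T = |U - S|  [with U=1, S=-1]  = 2
R = |S - T|  [with S=-1, T=2]  = 3
P = 2·T + 2·R - 2·Q  [with T=2, R=3, Q=6]  = -2

-2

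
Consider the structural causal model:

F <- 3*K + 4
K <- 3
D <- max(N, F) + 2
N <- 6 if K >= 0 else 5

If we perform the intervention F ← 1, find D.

Under do(F=1), the mechanism F <- 3*K + 4 is discarded; F is fixed at 1.
N = 6 if K >= 0 else 5  [with K=3]  = 6
D = max(N, F) + 2  [with N=6, F=1]  = 8

8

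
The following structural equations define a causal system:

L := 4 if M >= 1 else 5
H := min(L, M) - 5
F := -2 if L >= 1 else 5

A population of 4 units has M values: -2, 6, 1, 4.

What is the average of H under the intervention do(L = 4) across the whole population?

do(L=4) breaks L's dependence on M. With L=4 fixed, H across the units is -7, -1, -4, -1, mean -3.25.

-3.25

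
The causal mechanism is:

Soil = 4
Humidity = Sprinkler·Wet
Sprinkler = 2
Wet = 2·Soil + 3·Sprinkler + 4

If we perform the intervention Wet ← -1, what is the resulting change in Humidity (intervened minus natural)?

-38

The intervention breaks the incoming arrows to Wet: Wet = 2·Soil + 3·Sprinkler + 4 no longer applies, and Wet = -1.
Humidity = Sprinkler·Wet  [with Sprinkler=2, Wet=-1]  = -2
Without intervention: Wet = 2·Soil + 3·Sprinkler + 4  [with Soil=4, Sprinkler=2]  = 18; Humidity = Sprinkler·Wet  [with Sprinkler=2, Wet=18]  = 36.
Change = -2 − 36 = -38.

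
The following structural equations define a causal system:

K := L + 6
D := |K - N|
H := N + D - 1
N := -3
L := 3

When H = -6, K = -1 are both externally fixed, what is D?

Under do(H = -6, K = -1), each intervened variable's structural equation is replaced by its fixed value.
D = |K - N|  [with K=-1, N=-3]  = 2

2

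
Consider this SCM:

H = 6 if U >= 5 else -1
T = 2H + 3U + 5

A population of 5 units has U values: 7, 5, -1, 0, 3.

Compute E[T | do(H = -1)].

The intervention sets H=-1 in all 5 units regardless of U. Recomputing T per unit gives 24, 18, 0, 3, 12; average 11.4.

11.4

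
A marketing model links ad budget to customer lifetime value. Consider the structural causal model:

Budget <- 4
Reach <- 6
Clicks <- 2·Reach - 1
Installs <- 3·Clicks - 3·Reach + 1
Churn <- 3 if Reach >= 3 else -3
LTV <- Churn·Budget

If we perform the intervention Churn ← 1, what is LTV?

The intervention breaks the incoming arrows to Churn: Churn <- 3 if Reach >= 3 else -3 no longer applies, and Churn = 1.
LTV = Churn·Budget  [with Churn=1, Budget=4]  = 4

4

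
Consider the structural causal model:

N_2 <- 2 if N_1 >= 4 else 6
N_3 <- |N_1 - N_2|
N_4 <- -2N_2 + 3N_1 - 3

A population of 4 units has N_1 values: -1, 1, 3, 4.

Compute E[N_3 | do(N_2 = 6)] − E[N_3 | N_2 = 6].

-0.75

The intervention sets N_2=6 in all 4 units regardless of N_1. Recomputing N_3 per unit gives 7, 5, 3, 2; average 4.25.
Conditioning on N_2=6 selects the 3 unit(s) with N_1 ∈ {-1, 1, 3}. Their N_3 values: 7, 5, 3. Mean = 5.
Difference = 4.25 − 5 = -0.75.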